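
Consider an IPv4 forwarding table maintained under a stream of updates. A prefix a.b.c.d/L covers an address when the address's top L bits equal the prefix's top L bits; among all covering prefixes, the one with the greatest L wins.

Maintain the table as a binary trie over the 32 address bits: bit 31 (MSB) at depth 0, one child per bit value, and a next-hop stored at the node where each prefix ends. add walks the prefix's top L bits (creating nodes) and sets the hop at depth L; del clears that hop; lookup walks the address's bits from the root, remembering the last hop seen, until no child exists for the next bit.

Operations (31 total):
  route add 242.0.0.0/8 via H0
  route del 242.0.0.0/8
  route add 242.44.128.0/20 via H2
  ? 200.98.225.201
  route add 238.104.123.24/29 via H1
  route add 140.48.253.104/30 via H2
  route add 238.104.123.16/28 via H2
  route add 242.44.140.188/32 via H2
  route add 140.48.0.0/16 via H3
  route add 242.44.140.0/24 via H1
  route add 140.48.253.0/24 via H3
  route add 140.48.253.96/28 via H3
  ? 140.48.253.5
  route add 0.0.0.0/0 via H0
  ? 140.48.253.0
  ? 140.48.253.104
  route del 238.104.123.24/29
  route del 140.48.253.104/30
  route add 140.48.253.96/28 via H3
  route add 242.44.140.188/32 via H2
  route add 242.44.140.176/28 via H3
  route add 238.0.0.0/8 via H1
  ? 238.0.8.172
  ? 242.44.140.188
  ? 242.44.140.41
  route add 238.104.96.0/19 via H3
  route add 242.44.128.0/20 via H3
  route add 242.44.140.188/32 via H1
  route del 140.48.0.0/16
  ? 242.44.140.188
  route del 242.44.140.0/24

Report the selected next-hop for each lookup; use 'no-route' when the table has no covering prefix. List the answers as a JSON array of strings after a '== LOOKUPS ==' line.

Process each operation:
  add 242.0.0.0/8 -> H0 at depth 8
  del 242.0.0.0/8 (clear depth 8)
  add 242.44.128.0/20 -> H2 at depth 20
  lookup 200.98.225.201: bits 11 walk d0:-→d1:-→d2:- -> no-route
  add 238.104.123.24/29 -> H1 at depth 29
  add 140.48.253.104/30 -> H2 at depth 30
  add 238.104.123.16/28 -> H2 at depth 28
  add 242.44.140.188/32 -> H2 at depth 32
  add 140.48.0.0/16 -> H3 at depth 16
  add 242.44.140.0/24 -> H1 at depth 24
  add 140.48.253.0/24 -> H3 at depth 24
  add 140.48.253.96/28 -> H3 at depth 28
  lookup 140.48.253.5: bits 1000110000110000111111010 walk d0:-→d1:-→d2:-→d3:-→d4:-→d5:-→d6:-→d7:-→d8:-→d9:-→d10:-→d11:-→d12:-→d13:-→d14:-→d15:-→d16:H3→d17:-→d18:-→d19:-→d20:-→d21:-→d22:-→d23:-→d24:H3→d25:- -> H3
  add 0.0.0.0/0 -> H0 at depth 0
  lookup 140.48.253.0: bits 1000110000110000111111010 walk d0:H0→d1:-→d2:-→d3:-→d4:-→d5:-→d6:-→d7:-→d8:-→d9:-→d10:-→d11:-→d12:-→d13:-→d14:-→d15:-→d16:H3→d17:-→d18:-→d19:-→d20:-→d21:-→d22:-→d23:-→d24:H3→d25:- -> H3
  lookup 140.48.253.104: bits 100011000011000011111101011010 walk d0:H0→d1:-→d2:-→d3:-→d4:-→d5:-→d6:-→d7:-→d8:-→d9:-→d10:-→d11:-→d12:-→d13:-→d14:-→d15:-→d16:H3→d17:-→d18:-→d19:-→d20:-→d21:-→d22:-→d23:-→d24:H3→d25:-→d26:-→d27:-→d28:H3→d29:-→d30:H2 -> H2
  del 238.104.123.24/29 (clear depth 29)
  del 140.48.253.104/30 (clear depth 30)
  add 140.48.253.96/28 -> H3 at depth 28
  add 242.44.140.188/32 -> H2 at depth 32
  add 242.44.140.176/28 -> H3 at depth 28
  add 238.0.0.0/8 -> H1 at depth 8
  lookup 238.0.8.172: bits 111011100 walk d0:H0→d1:-→d2:-→d3:-→d4:-→d5:-→d6:-→d7:-→d8:H1→d9:- -> H1
  lookup 242.44.140.188: bits 11110010001011001000110010111100 walk d0:H0→d1:-→d2:-→d3:-→d4:-→d5:-→d6:-→d7:-→d8:-→d9:-→d10:-→d11:-→d12:-→d13:-→d14:-→d15:-→d16:-→d17:-→d18:-→d19:-→d20:H2→d21:-→d22:-→d23:-→d24:H1→d25:-→d26:-→d27:-→d28:H3→d29:-→d30:-→d31:-→d32:H2 -> H2
  lookup 242.44.140.41: bits 111100100010110010001100 walk d0:H0→d1:-→d2:-→d3:-→d4:-→d5:-→d6:-→d7:-→d8:-→d9:-→d10:-→d11:-→d12:-→d13:-→d14:-→d15:-→d16:-→d17:-→d18:-→d19:-→d20:H2→d21:-→d22:-→d23:-→d24:H1 -> H1
  add 238.104.96.0/19 -> H3 at depth 19
  add 242.44.128.0/20 -> H3 at depth 20
  add 242.44.140.188/32 -> H1 at depth 32
  del 140.48.0.0/16 (clear depth 16)
  lookup 242.44.140.188: bits 11110010001011001000110010111100 walk d0:H0→d1:-→d2:-→d3:-→d4:-→d5:-→d6:-→d7:-→d8:-→d9:-→d10:-→d11:-→d12:-→d13:-→d14:-→d15:-→d16:-→d17:-→d18:-→d19:-→d20:H3→d21:-→d22:-→d23:-→d24:H1→d25:-→d26:-→d27:-→d28:H3→d29:-→d30:-→d31:-→d32:H1 -> H1
  del 242.44.140.0/24 (clear depth 24)

== LOOKUPS ==
["no-route","H3","H3","H2","H1","H2","H1","H1"]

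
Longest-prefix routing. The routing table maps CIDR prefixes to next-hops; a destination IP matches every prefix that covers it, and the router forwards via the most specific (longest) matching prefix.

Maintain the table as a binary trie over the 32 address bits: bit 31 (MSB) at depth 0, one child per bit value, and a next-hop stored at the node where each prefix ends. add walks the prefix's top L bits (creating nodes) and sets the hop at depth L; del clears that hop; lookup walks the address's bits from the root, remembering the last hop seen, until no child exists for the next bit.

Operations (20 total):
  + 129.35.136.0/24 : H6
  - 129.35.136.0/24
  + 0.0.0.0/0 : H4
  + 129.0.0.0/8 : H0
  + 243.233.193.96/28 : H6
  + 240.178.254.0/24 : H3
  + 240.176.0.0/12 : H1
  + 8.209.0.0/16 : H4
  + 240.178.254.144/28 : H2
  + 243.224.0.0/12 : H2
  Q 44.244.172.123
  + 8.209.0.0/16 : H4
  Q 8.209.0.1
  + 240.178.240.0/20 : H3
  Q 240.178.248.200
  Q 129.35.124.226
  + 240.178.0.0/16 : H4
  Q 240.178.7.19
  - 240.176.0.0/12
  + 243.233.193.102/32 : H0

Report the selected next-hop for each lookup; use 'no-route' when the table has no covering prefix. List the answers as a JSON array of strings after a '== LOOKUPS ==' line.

Trace:
  add 129.35.136.0/24 -> H6 at depth 24
  del 129.35.136.0/24 (clear depth 24)
  add 0.0.0.0/0 -> H4 at depth 0
  add 129.0.0.0/8 -> H0 at depth 8
  add 243.233.193.96/28 -> H6 at depth 28
  add 240.178.254.0/24 -> H3 at depth 24
  add 240.176.0.0/12 -> H1 at depth 12
  add 8.209.0.0/16 -> H4 at depth 16
  add 240.178.254.144/28 -> H2 at depth 28
  add 243.224.0.0/12 -> H2 at depth 12
  lookup 44.244.172.123: bits 00 walk d0:H4→d1:-→d2:- -> H4
  add 8.209.0.0/16 -> H4 at depth 16
  lookup 8.209.0.1: bits 0000100011010001 walk d0:H4→d1:-→d2:-→d3:-→d4:-→d5:-→d6:-→d7:-→d8:-→d9:-→d10:-→d11:-→d12:-→d13:-→d14:-→d15:-→d16:H4 -> H4
  add 240.178.240.0/20 -> H3 at depth 20
  lookup 240.178.248.200: bits 111100001011001011111 walk d0:H4→d1:-→d2:-→d3:-→d4:-→d5:-→d6:-→d7:-→d8:-→d9:-→d10:-→d11:-→d12:H1→d13:-→d14:-→d15:-→d16:-→d17:-→d18:-→d19:-→d20:H3→d21:- -> H3
  lookup 129.35.124.226: bits 1000000100100011 walk d0:H4→d1:-→d2:-→d3:-→d4:-→d5:-→d6:-→d7:-→d8:H0→d9:-→d10:-→d11:-→d12:-→d13:-→d14:-→d15:-→d16:- -> H0
  add 240.178.0.0/16 -> H4 at depth 16
  lookup 240.178.7.19: bits 1111000010110010 walk d0:H4→d1:-→d2:-→d3:-→d4:-→d5:-→d6:-→d7:-→d8:-→d9:-→d10:-→d11:-→d12:H1→d13:-→d14:-→d15:-→d16:H4 -> H4
  del 240.176.0.0/12 (clear depth 12)
  add 243.233.193.102/32 -> H0 at depth 32

== LOOKUPS ==
["H4","H4","H3","H0","H4"]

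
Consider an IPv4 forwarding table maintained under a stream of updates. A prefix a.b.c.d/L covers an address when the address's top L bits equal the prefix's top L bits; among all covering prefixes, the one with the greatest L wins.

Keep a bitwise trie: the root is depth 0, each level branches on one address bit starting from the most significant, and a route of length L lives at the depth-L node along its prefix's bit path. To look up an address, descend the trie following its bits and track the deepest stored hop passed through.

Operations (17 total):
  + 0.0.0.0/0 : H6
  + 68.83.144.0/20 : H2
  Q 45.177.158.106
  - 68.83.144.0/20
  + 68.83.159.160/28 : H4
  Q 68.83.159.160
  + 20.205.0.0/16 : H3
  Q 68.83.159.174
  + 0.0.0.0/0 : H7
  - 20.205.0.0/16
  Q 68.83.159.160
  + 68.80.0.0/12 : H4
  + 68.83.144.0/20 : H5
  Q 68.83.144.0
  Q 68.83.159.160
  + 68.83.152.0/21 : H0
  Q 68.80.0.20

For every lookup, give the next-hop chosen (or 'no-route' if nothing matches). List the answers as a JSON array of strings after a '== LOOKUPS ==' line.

Apply in order:
  + 0.0.0.0/0 (H6) depth=0
  + 68.83.144.0/20 (H2) depth=20
  lookup 45.177.158.106: bits 0 walk d0:H6→d1:- -> H6
  - 68.83.144.0/20 clear@20
  + 68.83.159.160/28 (H4) depth=28
  lookup 68.83.159.160: bits 0100010001010011100111111010 walk d0:H6→d1:-→d2:-→d3:-→d4:-→d5:-→d6:-→d7:-→d8:-→d9:-→d10:-→d11:-→d12:-→d13:-→d14:-→d15:-→d16:-→d17:-→d18:-→d19:-→d20:-→d21:-→d22:-→d23:-→d24:-→d25:-→d26:-→d27:-→d28:H4 -> H4
  + 20.205.0.0/16 (H3) depth=16
  lookup 68.83.159.174: bits 0100010001010011100111111010 walk d0:H6→d1:-→d2:-→d3:-→d4:-→d5:-→d6:-→d7:-→d8:-→d9:-→d10:-→d11:-→d12:-→d13:-→d14:-→d15:-→d16:-→d17:-→d18:-→d19:-→d20:-→d21:-→d22:-→d23:-→d24:-→d25:-→d26:-→d27:-→d28:H4 -> H4
  + 0.0.0.0/0 (H7) depth=0
  - 20.205.0.0/16 clear@16
  lookup 68.83.159.160: bits 0100010001010011100111111010 walk d0:H7→d1:-→d2:-→d3:-→d4:-→d5:-→d6:-→d7:-→d8:-→d9:-→d10:-→d11:-→d12:-→d13:-→d14:-→d15:-→d16:-→d17:-→d18:-→d19:-→d20:-→d21:-→d22:-→d23:-→d24:-→d25:-→d26:-→d27:-→d28:H4 -> H4
  + 68.80.0.0/12 (H4) depth=12
  + 68.83.144.0/20 (H5) depth=20
  lookup 68.83.144.0: bits 01000100010100111001 walk d0:H7→d1:-→d2:-→d3:-→d4:-→d5:-→d6:-→d7:-→d8:-→d9:-→d10:-→d11:-→d12:H4→d13:-→d14:-→d15:-→d16:-→d17:-→d18:-→d19:-→d20:H5 -> H5
  lookup 68.83.159.160: bits 0100010001010011100111111010 walk d0:H7→d1:-→d2:-→d3:-→d4:-→d5:-→d6:-→d7:-→d8:-→d9:-→d10:-→d11:-→d12:H4→d13:-→d14:-→d15:-→d16:-→d17:-→d18:-→d19:-→d20:H5→d21:-→d22:-→d23:-→d24:-→d25:-→d26:-→d27:-→d28:H4 -> H4
  + 68.83.152.0/21 (H0) depth=21
  lookup 68.80.0.20: bits 01000100010100 walk d0:H7→d1:-→d2:-→d3:-→d4:-→d5:-→d6:-→d7:-→d8:-→d9:-→d10:-→d11:-→d12:H4→d13:-→d14:- -> H4

== LOOKUPS ==
["H6","H4","H4","H4","H5","H4","H4"]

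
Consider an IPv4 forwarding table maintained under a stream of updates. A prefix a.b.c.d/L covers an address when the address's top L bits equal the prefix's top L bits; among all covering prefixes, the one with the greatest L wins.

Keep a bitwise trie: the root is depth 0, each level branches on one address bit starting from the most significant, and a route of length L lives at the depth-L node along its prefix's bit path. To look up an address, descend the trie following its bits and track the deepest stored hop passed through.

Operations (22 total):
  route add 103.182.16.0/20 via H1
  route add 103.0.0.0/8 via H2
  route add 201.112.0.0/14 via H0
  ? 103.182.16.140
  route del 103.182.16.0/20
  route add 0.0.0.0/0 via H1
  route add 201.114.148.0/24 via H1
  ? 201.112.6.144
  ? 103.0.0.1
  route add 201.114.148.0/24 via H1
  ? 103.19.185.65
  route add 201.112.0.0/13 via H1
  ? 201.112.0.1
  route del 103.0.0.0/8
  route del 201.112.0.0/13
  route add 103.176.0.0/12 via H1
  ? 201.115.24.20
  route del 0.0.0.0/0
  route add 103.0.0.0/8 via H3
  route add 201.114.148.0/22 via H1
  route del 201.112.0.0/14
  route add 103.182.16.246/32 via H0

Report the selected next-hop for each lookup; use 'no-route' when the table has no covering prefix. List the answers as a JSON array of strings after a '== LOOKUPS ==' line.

Trace:
  + 103.182.16.0/20 (H1) depth=20
  + 103.0.0.0/8 (H2) depth=8
  + 201.112.0.0/14 (H0) depth=14
  ? 103.182.16.140  path d0:-→d1:-→d2:-→d3:-→d4:-→d5:-→d6:-→d7:-→d8:H2→d9:-→d10:-→d11:-→d12:-→d13:-→d14:-→d15:-→d16:-→d17:-→d18:-→d19:-→d20:H1  best=H1
  - 103.182.16.0/20 clear@20
  + 0.0.0.0/0 (H1) depth=0
  + 201.114.148.0/24 (H1) depth=24
  ? 201.112.6.144  path d0:H1→d1:-→d2:-→d3:-→d4:-→d5:-→d6:-→d7:-→d8:-→d9:-→d10:-→d11:-→d12:-→d13:-→d14:H0  best=H0
  ? 103.0.0.1  path d0:H1→d1:-→d2:-→d3:-→d4:-→d5:-→d6:-→d7:-→d8:H2  best=H2
  + 201.114.148.0/24 (H1) depth=24
  ? 103.19.185.65  path d0:H1→d1:-→d2:-→d3:-→d4:-→d5:-→d6:-→d7:-→d8:H2  best=H2
  + 201.112.0.0/13 (H1) depth=13
  ? 201.112.0.1  path d0:H1→d1:-→d2:-→d3:-→d4:-→d5:-→d6:-→d7:-→d8:-→d9:-→d10:-→d11:-→d12:-→d13:H1→d14:H0  best=H0
  - 103.0.0.0/8 clear@8
  - 201.112.0.0/13 clear@13
  + 103.176.0.0/12 (H1) depth=12
  ? 201.115.24.20  path d0:H1→d1:-→d2:-→d3:-→d4:-→d5:-→d6:-→d7:-→d8:-→d9:-→d10:-→d11:-→d12:-→d13:-→d14:H0→d15:-  best=H0
  - 0.0.0.0/0 clear@0
  + 103.0.0.0/8 (H3) depth=8
  + 201.114.148.0/22 (H1) depth=22
  - 201.112.0.0/14 clear@14
  + 103.182.16.246/32 (H0) depth=32

== LOOKUPS ==
["H1","H0","H2","H2","H0","H0"]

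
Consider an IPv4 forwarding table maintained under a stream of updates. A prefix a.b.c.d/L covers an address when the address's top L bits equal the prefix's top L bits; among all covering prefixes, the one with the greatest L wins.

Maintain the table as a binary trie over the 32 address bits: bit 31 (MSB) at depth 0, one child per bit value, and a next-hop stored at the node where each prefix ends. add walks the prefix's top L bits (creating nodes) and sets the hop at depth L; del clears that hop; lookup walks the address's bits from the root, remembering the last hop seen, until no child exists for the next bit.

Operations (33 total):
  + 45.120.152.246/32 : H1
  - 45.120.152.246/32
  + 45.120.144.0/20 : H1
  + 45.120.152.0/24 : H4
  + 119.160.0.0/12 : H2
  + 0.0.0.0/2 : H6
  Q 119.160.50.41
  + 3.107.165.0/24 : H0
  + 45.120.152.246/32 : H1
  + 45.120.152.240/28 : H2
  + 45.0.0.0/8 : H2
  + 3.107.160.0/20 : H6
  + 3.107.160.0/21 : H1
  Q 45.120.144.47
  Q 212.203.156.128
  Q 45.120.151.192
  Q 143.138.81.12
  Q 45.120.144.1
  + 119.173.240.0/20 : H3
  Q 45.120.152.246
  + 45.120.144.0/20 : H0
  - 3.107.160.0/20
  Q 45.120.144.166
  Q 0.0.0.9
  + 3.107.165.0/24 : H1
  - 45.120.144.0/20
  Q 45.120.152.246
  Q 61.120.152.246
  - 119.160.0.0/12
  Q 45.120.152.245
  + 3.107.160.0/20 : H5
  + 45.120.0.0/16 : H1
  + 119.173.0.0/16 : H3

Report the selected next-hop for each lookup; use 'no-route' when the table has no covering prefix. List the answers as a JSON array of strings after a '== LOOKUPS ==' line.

Apply in order:
  add 45.120.152.246/32 -> H1 at depth 32
  - 45.120.152.246/32 clear@32
  add 45.120.144.0/20 -> H1 at depth 20
  add 45.120.152.0/24 -> H4 at depth 24
  add 119.160.0.0/12 -> H2 at depth 12
  add 0.0.0.0/2 -> H6 at depth 2
  lookup 119.160.50.41: bits 011101111010 walk d0:-→d1:-→d2:-→d3:-→d4:-→d5:-→d6:-→d7:-→d8:-→d9:-→d10:-→d11:-→d12:H2 -> H2
  add 3.107.165.0/24 -> H0 at depth 24
  add 45.120.152.246/32 -> H1 at depth 32
  add 45.120.152.240/28 -> H2 at depth 28
  add 45.0.0.0/8 -> H2 at depth 8
  add 3.107.160.0/20 -> H6 at depth 20
  add 3.107.160.0/21 -> H1 at depth 21
  lookup 45.120.144.47: bits 00101101011110001001 walk d0:-→d1:-→d2:H6→d3:-→d4:-→d5:-→d6:-→d7:-→d8:H2→d9:-→d10:-→d11:-→d12:-→d13:-→d14:-→d15:-→d16:-→d17:-→d18:-→d19:-→d20:H1 -> H1
  lookup 212.203.156.128: bits ε walk d0:- -> no-route
  lookup 45.120.151.192: bits 00101101011110001001 walk d0:-→d1:-→d2:H6→d3:-→d4:-→d5:-→d6:-→d7:-→d8:H2→d9:-→d10:-→d11:-→d12:-→d13:-→d14:-→d15:-→d16:-→d17:-→d18:-→d19:-→d20:H1 -> H1
  lookup 143.138.81.12: bits ε walk d0:- -> no-route
  lookup 45.120.144.1: bits 00101101011110001001 walk d0:-→d1:-→d2:H6→d3:-→d4:-→d5:-→d6:-→d7:-→d8:H2→d9:-→d10:-→d11:-→d12:-→d13:-→d14:-→d15:-→d16:-→d17:-→d18:-→d19:-→d20:H1 -> H1
  add 119.173.240.0/20 -> H3 at depth 20
  lookup 45.120.152.246: bits 00101101011110001001100011110110 walk d0:-→d1:-→d2:H6→d3:-→d4:-→d5:-→d6:-→d7:-→d8:H2→d9:-→d10:-→d11:-→d12:-→d13:-→d14:-→d15:-→d16:-→d17:-→d18:-→d19:-→d20:H1→d21:-→d22:-→d23:-→d24:H4→d25:-→d26:-→d27:-→d28:H2→d29:-→d30:-→d31:-→d32:H1 -> H1
  add 45.120.144.0/20 -> H0 at depth 20
  - 3.107.160.0/20 clear@20
  lookup 45.120.144.166: bits 00101101011110001001 walk d0:-→d1:-→d2:H6→d3:-→d4:-→d5:-→d6:-→d7:-→d8:H2→d9:-→d10:-→d11:-→d12:-→d13:-→d14:-→d15:-→d16:-→d17:-→d18:-→d19:-→d20:H0 -> H0
  lookup 0.0.0.9: bits 000000 walk d0:-→d1:-→d2:H6→d3:-→d4:-→d5:-→d6:- -> H6
  add 3.107.165.0/24 -> H1 at depth 24
  - 45.120.144.0/20 clear@20
  lookup 45.120.152.246: bits 00101101011110001001100011110110 walk d0:-→d1:-→d2:H6→d3:-→d4:-→d5:-→d6:-→d7:-→d8:H2→d9:-→d10:-→d11:-→d12:-→d13:-→d14:-→d15:-→d16:-→d17:-→d18:-→d19:-→d20:-→d21:-→d22:-→d23:-→d24:H4→d25:-→d26:-→d27:-→d28:H2→d29:-→d30:-→d31:-→d32:H1 -> H1
  lookup 61.120.152.246: bits 001 walk d0:-→d1:-→d2:H6→d3:- -> H6
  - 119.160.0.0/12 clear@12
  lookup 45.120.152.245: bits 001011010111100010011000111101 walk d0:-→d1:-→d2:H6→d3:-→d4:-→d5:-→d6:-→d7:-→d8:H2→d9:-→d10:-→d11:-→d12:-→d13:-→d14:-→d15:-→d16:-→d17:-→d18:-→d19:-→d20:-→d21:-→d22:-→d23:-→d24:H4→d25:-→d26:-→d27:-→d28:H2→d29:-→d30:- -> H2
  add 3.107.160.0/20 -> H5 at depth 20
  add 45.120.0.0/16 -> H1 at depth 16
  add 119.173.0.0/16 -> H3 at depth 16

== LOOKUPS ==
["H2","H1","no-route","H1","no-route","H1","H1","H0","H6","H1","H6","H2"]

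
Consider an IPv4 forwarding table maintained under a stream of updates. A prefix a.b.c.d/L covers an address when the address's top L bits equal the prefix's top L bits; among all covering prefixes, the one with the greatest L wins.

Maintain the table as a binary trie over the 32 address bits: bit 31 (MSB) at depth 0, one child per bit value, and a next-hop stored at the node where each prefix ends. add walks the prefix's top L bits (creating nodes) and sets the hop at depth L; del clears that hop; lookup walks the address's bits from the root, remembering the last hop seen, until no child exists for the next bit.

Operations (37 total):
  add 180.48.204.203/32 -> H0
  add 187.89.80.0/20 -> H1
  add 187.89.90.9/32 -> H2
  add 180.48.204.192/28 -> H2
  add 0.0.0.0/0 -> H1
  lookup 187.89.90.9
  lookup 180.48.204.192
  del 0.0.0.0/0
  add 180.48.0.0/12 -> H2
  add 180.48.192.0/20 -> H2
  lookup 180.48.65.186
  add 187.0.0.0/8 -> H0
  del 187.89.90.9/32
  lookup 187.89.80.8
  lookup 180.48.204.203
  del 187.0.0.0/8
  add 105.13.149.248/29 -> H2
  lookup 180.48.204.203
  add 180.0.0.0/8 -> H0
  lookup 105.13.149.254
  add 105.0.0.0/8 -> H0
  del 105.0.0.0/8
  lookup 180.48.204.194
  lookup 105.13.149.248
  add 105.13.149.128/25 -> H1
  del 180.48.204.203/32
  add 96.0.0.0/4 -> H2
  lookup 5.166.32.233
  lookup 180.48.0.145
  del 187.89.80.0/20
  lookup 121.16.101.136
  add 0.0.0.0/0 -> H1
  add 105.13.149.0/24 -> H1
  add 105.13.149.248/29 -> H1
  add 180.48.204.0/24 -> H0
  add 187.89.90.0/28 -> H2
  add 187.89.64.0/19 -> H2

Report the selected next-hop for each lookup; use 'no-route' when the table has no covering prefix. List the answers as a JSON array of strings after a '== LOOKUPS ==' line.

Trace:
  add 180.48.204.203/32 -> H0 at depth 32
  add 187.89.80.0/20 -> H1 at depth 20
  add 187.89.90.9/32 -> H2 at depth 32
  add 180.48.204.192/28 -> H2 at depth 28
  add 0.0.0.0/0 -> H1 at depth 0
  ? 187.89.90.9  path d0:H1→d1:-→d2:-→d3:-→d4:-→d5:-→d6:-→d7:-→d8:-→d9:-→d10:-→d11:-→d12:-→d13:-→d14:-→d15:-→d16:-→d17:-→d18:-→d19:-→d20:H1→d21:-→d22:-→d23:-→d24:-→d25:-→d26:-→d27:-→d28:-→d29:-→d30:-→d31:-→d32:H2  best=H2
  ? 180.48.204.192  path d0:H1→d1:-→d2:-→d3:-→d4:-→d5:-→d6:-→d7:-→d8:-→d9:-→d10:-→d11:-→d12:-→d13:-→d14:-→d15:-→d16:-→d17:-→d18:-→d19:-→d20:-→d21:-→d22:-→d23:-→d24:-→d25:-→d26:-→d27:-→d28:H2  best=H2
  - 0.0.0.0/0 clear@0
  add 180.48.0.0/12 -> H2 at depth 12
  add 180.48.192.0/20 -> H2 at depth 20
  ? 180.48.65.186  path d0:-→d1:-→d2:-→d3:-→d4:-→d5:-→d6:-→d7:-→d8:-→d9:-→d10:-→d11:-→d12:H2→d13:-→d14:-→d15:-→d16:-  best=H2
  add 187.0.0.0/8 -> H0 at depth 8
  - 187.89.90.9/32 clear@32
  ? 187.89.80.8  path d0:-→d1:-→d2:-→d3:-→d4:-→d5:-→d6:-→d7:-→d8:H0→d9:-→d10:-→d11:-→d12:-→d13:-→d14:-→d15:-→d16:-→d17:-→d18:-→d19:-→d20:H1  best=H1
  ? 180.48.204.203  path d0:-→d1:-→d2:-→d3:-→d4:-→d5:-→d6:-→d7:-→d8:-→d9:-→d10:-→d11:-→d12:H2→d13:-→d14:-→d15:-→d16:-→d17:-→d18:-→d19:-→d20:H2→d21:-→d22:-→d23:-→d24:-→d25:-→d26:-→d27:-→d28:H2→d29:-→d30:-→d31:-→d32:H0  best=H0
  - 187.0.0.0/8 clear@8
  add 105.13.149.248/29 -> H2 at depth 29
  ? 180.48.204.203  path d0:-→d1:-→d2:-→d3:-→d4:-→d5:-→d6:-→d7:-→d8:-→d9:-→d10:-→d11:-→d12:H2→d13:-→d14:-→d15:-→d16:-→d17:-→d18:-→d19:-→d20:H2→d21:-→d22:-→d23:-→d24:-→d25:-→d26:-→d27:-→d28:H2→d29:-→d30:-→d31:-→d32:H0  best=H0
  add 180.0.0.0/8 -> H0 at depth 8
  ? 105.13.149.254  path d0:-→d1:-→d2:-→d3:-→d4:-→d5:-→d6:-→d7:-→d8:-→d9:-→d10:-→d11:-→d12:-→d13:-→d14:-→d15:-→d16:-→d17:-→d18:-→d19:-→d20:-→d21:-→d22:-→d23:-→d24:-→d25:-→d26:-→d27:-→d28:-→d29:H2  best=H2
  add 105.0.0.0/8 -> H0 at depth 8
  - 105.0.0.0/8 clear@8
  ? 180.48.204.194  path d0:-→d1:-→d2:-→d3:-→d4:-→d5:-→d6:-→d7:-→d8:H0→d9:-→d10:-→d11:-→d12:H2→d13:-→d14:-→d15:-→d16:-→d17:-→d18:-→d19:-→d20:H2→d21:-→d22:-→d23:-→d24:-→d25:-→d26:-→d27:-→d28:H2  best=H2
  ? 105.13.149.248  path d0:-→d1:-→d2:-→d3:-→d4:-→d5:-→d6:-→d7:-→d8:-→d9:-→d10:-→d11:-→d12:-→d13:-→d14:-→d15:-→d16:-→d17:-→d18:-→d19:-→d20:-→d21:-→d22:-→d23:-→d24:-→d25:-→d26:-→d27:-→d28:-→d29:H2  best=H2
  add 105.13.149.128/25 -> H1 at depth 25
  - 180.48.204.203/32 clear@32
  add 96.0.0.0/4 -> H2 at depth 4
  ? 5.166.32.233  path d0:-→d1:-  best=no-route
  ? 180.48.0.145  path d0:-→d1:-→d2:-→d3:-→d4:-→d5:-→d6:-→d7:-→d8:H0→d9:-→d10:-→d11:-→d12:H2→d13:-→d14:-→d15:-→d16:-  best=H2
  - 187.89.80.0/20 clear@20
  ? 121.16.101.136  path d0:-→d1:-→d2:-→d3:-  best=no-route
  add 0.0.0.0/0 -> H1 at depth 0
  add 105.13.149.0/24 -> H1 at depth 24
  add 105.13.149.248/29 -> H1 at depth 29
  add 180.48.204.0/24 -> H0 at depth 24
  add 187.89.90.0/28 -> H2 at depth 28
  add 187.89.64.0/19 -> H2 at depth 19

== LOOKUPS ==
["H2","H2","H2","H1","H0","H0","H2","H2","H2","no-route","H2","no-route"]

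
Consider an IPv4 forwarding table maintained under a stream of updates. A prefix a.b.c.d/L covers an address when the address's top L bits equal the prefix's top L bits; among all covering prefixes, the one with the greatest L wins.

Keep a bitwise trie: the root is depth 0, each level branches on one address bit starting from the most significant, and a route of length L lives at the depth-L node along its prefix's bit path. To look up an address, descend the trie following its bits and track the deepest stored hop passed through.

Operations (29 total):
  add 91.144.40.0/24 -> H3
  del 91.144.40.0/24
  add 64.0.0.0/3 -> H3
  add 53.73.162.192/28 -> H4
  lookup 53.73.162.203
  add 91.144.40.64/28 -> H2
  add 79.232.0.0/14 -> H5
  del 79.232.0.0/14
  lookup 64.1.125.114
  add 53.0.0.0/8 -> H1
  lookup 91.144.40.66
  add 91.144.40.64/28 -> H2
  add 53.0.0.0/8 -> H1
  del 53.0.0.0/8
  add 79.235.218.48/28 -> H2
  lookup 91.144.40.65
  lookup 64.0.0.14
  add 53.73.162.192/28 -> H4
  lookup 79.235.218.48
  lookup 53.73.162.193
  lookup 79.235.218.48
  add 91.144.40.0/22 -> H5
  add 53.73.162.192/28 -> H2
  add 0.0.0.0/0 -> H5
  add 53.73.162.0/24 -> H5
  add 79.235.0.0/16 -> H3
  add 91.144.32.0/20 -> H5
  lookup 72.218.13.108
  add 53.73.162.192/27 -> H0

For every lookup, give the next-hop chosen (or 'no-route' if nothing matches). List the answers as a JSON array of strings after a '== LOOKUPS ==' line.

Trace:
  add 91.144.40.0/24 -> H3 at depth 24
  del 91.144.40.0/24 (clear depth 24)
  add 64.0.0.0/3 -> H3 at depth 3
  add 53.73.162.192/28 -> H4 at depth 28
  lookup 53.73.162.203: bits 0011010101001001101000101100 walk d0:-→d1:-→d2:-→d3:-→d4:-→d5:-→d6:-→d7:-→d8:-→d9:-→d10:-→d11:-→d12:-→d13:-→d14:-→d15:-→d16:-→d17:-→d18:-→d19:-→d20:-→d21:-→d22:-→d23:-→d24:-→d25:-→d26:-→d27:-→d28:H4 -> H4
  add 91.144.40.64/28 -> H2 at depth 28
  add 79.232.0.0/14 -> H5 at depth 14
  del 79.232.0.0/14 (clear depth 14)
  lookup 64.1.125.114: bits 0100 walk d0:-→d1:-→d2:-→d3:H3→d4:- -> H3
  add 53.0.0.0/8 -> H1 at depth 8
  lookup 91.144.40.66: bits 0101101110010000001010000100 walk d0:-→d1:-→d2:-→d3:H3→d4:-→d5:-→d6:-→d7:-→d8:-→d9:-→d10:-→d11:-→d12:-→d13:-→d14:-→d15:-→d16:-→d17:-→d18:-→d19:-→d20:-→d21:-→d22:-→d23:-→d24:-→d25:-→d26:-→d27:-→d28:H2 -> H2
  add 91.144.40.64/28 -> H2 at depth 28
  add 53.0.0.0/8 -> H1 at depth 8
  del 53.0.0.0/8 (clear depth 8)
  add 79.235.218.48/28 -> H2 at depth 28
  lookup 91.144.40.65: bits 0101101110010000001010000100 walk d0:-→d1:-→d2:-→d3:H3→d4:-→d5:-→d6:-→d7:-→d8:-→d9:-→d10:-→d11:-→d12:-→d13:-→d14:-→d15:-→d16:-→d17:-→d18:-→d19:-→d20:-→d21:-→d22:-→d23:-→d24:-→d25:-→d26:-→d27:-→d28:H2 -> H2
  lookup 64.0.0.14: bits 0100 walk d0:-→d1:-→d2:-→d3:H3→d4:- -> H3
  add 53.73.162.192/28 -> H4 at depth 28
  lookup 79.235.218.48: bits 0100111111101011110110100011 walk d0:-→d1:-→d2:-→d3:H3→d4:-→d5:-→d6:-→d7:-→d8:-→d9:-→d10:-→d11:-→d12:-→d13:-→d14:-→d15:-→d16:-→d17:-→d18:-→d19:-→d20:-→d21:-→d22:-→d23:-→d24:-→d25:-→d26:-→d27:-→d28:H2 -> H2
  lookup 53.73.162.193: bits 0011010101001001101000101100 walk d0:-→d1:-→d2:-→d3:-→d4:-→d5:-→d6:-→d7:-→d8:-→d9:-→d10:-→d11:-→d12:-→d13:-→d14:-→d15:-→d16:-→d17:-→d18:-→d19:-→d20:-→d21:-→d22:-→d23:-→d24:-→d25:-→d26:-→d27:-→d28:H4 -> H4
  lookup 79.235.218.48: bits 0100111111101011110110100011 walk d0:-→d1:-→d2:-→d3:H3→d4:-→d5:-→d6:-→d7:-→d8:-→d9:-→d10:-→d11:-→d12:-→d13:-→d14:-→d15:-→d16:-→d17:-→d18:-→d19:-→d20:-→d21:-→d22:-→d23:-→d24:-→d25:-→d26:-→d27:-→d28:H2 -> H2
  add 91.144.40.0/22 -> H5 at depth 22
  add 53.73.162.192/28 -> H2 at depth 28
  add 0.0.0.0/0 -> H5 at depth 0
  add 53.73.162.0/24 -> H5 at depth 24
  add 79.235.0.0/16 -> H3 at depth 16
  add 91.144.32.0/20 -> H5 at depth 20
  lookup 72.218.13.108: bits 01001 walk d0:H5→d1:-→d2:-→d3:H3→d4:-→d5:- -> H3
  add 53.73.162.192/27 -> H0 at depth 27

== LOOKUPS ==
["H4","H3","H2","H2","H3","H2","H4","H2","H3"]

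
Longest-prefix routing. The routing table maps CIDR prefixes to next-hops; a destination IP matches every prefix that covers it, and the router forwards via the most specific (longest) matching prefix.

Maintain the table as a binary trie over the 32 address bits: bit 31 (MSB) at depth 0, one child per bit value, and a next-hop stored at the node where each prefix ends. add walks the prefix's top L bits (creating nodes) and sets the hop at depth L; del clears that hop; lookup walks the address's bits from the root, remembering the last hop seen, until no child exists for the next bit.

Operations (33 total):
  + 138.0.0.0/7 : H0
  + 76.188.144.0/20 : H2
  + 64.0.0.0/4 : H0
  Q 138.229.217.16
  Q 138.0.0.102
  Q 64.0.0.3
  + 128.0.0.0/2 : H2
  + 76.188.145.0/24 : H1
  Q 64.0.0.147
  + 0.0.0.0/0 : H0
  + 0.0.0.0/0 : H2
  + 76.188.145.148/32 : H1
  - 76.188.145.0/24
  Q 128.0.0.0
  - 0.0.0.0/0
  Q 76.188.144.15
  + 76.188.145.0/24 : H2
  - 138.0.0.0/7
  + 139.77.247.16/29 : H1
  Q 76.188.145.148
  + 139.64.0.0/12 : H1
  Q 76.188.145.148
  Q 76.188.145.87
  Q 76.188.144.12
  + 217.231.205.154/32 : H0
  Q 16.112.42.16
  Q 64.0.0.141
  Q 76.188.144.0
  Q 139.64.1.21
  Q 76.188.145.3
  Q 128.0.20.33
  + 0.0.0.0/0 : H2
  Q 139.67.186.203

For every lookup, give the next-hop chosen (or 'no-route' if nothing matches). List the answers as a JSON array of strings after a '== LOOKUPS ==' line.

Process each operation:
  add 138.0.0.0/7 -> H0 at depth 7
  add 76.188.144.0/20 -> H2 at depth 20
  add 64.0.0.0/4 -> H0 at depth 4
  Q 138.229.217.16: descend 1000101 ; hops seen [H0] ; pick H0
  Q 138.0.0.102: descend 1000101 ; hops seen [H0] ; pick H0
  Q 64.0.0.3: descend 0100 ; hops seen [H0] ; pick H0
  add 128.0.0.0/2 -> H2 at depth 2
  add 76.188.145.0/24 -> H1 at depth 24
  Q 64.0.0.147: descend 0100 ; hops seen [H0] ; pick H0
  add 0.0.0.0/0 -> H0 at depth 0
  add 0.0.0.0/0 -> H2 at depth 0
  add 76.188.145.148/32 -> H1 at depth 32
  - 76.188.145.0/24 clear@24
  Q 128.0.0.0: descend 1000 ; hops seen [H2,H2] ; pick H2
  - 0.0.0.0/0 clear@0
  Q 76.188.144.15: descend 01001100101111001001000 ; hops seen [H0,H2] ; pick H2
  add 76.188.145.0/24 -> H2 at depth 24
  - 138.0.0.0/7 clear@7
  add 139.77.247.16/29 -> H1 at depth 29
  Q 76.188.145.148: descend 01001100101111001001000110010100 ; hops seen [H0,H2,H2,H1] ; pick H1
  add 139.64.0.0/12 -> H1 at depth 12
  Q 76.188.145.148: descend 01001100101111001001000110010100 ; hops seen [H0,H2,H2,H1] ; pick H1
  Q 76.188.145.87: descend 010011001011110010010001 ; hops seen [H0,H2,H2] ; pick H2
  Q 76.188.144.12: descend 01001100101111001001000 ; hops seen [H0,H2] ; pick H2
  add 217.231.205.154/32 -> H0 at depth 32
  Q 16.112.42.16: descend 0 ; hops seen [∅] ; pick no-route
  Q 64.0.0.141: descend 0100 ; hops seen [H0] ; pick H0
  Q 76.188.144.0: descend 01001100101111001001000 ; hops seen [H0,H2] ; pick H2
  Q 139.64.1.21: descend 100010110100 ; hops seen [H2,H1] ; pick H1
  Q 76.188.145.3: descend 010011001011110010010001 ; hops seen [H0,H2,H2] ; pick H2
  Q 128.0.20.33: descend 1000 ; hops seen [H2] ; pick H2
  add 0.0.0.0/0 -> H2 at depth 0
  Q 139.67.186.203: descend 100010110100 ; hops seen [H2,H2,H1] ; pick H1

== LOOKUPS ==
["H0","H0","H0","H0","H2","H2","H1","H1","H2","H2","no-route","H0","H2","H1","H2","H2","H1"]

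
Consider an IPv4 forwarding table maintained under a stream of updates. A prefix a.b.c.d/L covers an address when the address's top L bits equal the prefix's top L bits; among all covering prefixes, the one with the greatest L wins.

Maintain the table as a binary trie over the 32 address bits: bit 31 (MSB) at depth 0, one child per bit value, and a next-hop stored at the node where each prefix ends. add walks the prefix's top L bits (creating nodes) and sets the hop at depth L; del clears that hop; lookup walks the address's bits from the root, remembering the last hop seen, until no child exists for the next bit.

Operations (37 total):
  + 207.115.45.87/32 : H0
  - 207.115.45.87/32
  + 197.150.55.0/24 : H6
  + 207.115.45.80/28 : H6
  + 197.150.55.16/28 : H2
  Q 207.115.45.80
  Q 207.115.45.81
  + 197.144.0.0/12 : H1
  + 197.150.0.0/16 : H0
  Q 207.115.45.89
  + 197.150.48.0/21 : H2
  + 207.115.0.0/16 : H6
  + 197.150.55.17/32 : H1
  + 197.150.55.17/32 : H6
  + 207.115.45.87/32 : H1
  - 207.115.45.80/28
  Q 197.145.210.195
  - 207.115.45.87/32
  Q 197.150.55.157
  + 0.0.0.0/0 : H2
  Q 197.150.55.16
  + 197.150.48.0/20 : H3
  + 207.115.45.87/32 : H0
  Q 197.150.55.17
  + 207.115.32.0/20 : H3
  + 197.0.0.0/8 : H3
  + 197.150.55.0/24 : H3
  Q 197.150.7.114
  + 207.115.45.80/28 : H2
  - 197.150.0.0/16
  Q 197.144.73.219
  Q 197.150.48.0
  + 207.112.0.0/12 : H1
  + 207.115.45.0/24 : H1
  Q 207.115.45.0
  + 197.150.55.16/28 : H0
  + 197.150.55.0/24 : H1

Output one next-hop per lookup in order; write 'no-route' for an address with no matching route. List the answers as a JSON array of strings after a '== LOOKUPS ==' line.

Process each operation:
  add 207.115.45.87/32 -> H0 at depth 32
  - 207.115.45.87/32 clear@32
  add 197.150.55.0/24 -> H6 at depth 24
  add 207.115.45.80/28 -> H6 at depth 28
  add 197.150.55.16/28 -> H2 at depth 28
  Q 207.115.45.80: descend 11001111011100110010110101010 ; hops seen [H6] ; pick H6
  Q 207.115.45.81: descend 11001111011100110010110101010 ; hops seen [H6] ; pick H6
  add 197.144.0.0/12 -> H1 at depth 12
  add 197.150.0.0/16 -> H0 at depth 16
  Q 207.115.45.89: descend 1100111101110011001011010101 ; hops seen [H6] ; pick H6
  add 197.150.48.0/21 -> H2 at depth 21
  add 207.115.0.0/16 -> H6 at depth 16
  add 197.150.55.17/32 -> H1 at depth 32
  add 197.150.55.17/32 -> H6 at depth 32
  add 207.115.45.87/32 -> H1 at depth 32
  - 207.115.45.80/28 clear@28
  Q 197.145.210.195: descend 1100010110010 ; hops seen [H1] ; pick H1
  - 207.115.45.87/32 clear@32
  Q 197.150.55.157: descend 110001011001011000110111 ; hops seen [H1,H0,H2,H6] ; pick H6
  add 0.0.0.0/0 -> H2 at depth 0
  Q 197.150.55.16: descend 1100010110010110001101110001000 ; hops seen [H2,H1,H0,H2,H6,H2] ; pick H2
  add 197.150.48.0/20 -> H3 at depth 20
  add 207.115.45.87/32 -> H0 at depth 32
  Q 197.150.55.17: descend 11000101100101100011011100010001 ; hops seen [H2,H1,H0,H3,H2,H6,H2,H6] ; pick H6
  add 207.115.32.0/20 -> H3 at depth 20
  add 197.0.0.0/8 -> H3 at depth 8
  add 197.150.55.0/24 -> H3 at depth 24
  Q 197.150.7.114: descend 110001011001011000 ; hops seen [H2,H3,H1,H0] ; pick H0
  add 207.115.45.80/28 -> H2 at depth 28
  - 197.150.0.0/16 clear@16
  Q 197.144.73.219: descend 1100010110010 ; hops seen [H2,H3,H1] ; pick H1
  Q 197.150.48.0: descend 110001011001011000110 ; hops seen [H2,H3,H1,H3,H2] ; pick H2
  add 207.112.0.0/12 -> H1 at depth 12
  add 207.115.45.0/24 -> H1 at depth 24
  Q 207.115.45.0: descend 1100111101110011001011010 ; hops seen [H2,H1,H6,H3,H1] ; pick H1
  add 197.150.55.16/28 -> H0 at depth 28
  add 197.150.55.0/24 -> H1 at depth 24

== LOOKUPS ==
["H6","H6","H6","H1","H6","H2","H6","H0","H1","H2","H1"]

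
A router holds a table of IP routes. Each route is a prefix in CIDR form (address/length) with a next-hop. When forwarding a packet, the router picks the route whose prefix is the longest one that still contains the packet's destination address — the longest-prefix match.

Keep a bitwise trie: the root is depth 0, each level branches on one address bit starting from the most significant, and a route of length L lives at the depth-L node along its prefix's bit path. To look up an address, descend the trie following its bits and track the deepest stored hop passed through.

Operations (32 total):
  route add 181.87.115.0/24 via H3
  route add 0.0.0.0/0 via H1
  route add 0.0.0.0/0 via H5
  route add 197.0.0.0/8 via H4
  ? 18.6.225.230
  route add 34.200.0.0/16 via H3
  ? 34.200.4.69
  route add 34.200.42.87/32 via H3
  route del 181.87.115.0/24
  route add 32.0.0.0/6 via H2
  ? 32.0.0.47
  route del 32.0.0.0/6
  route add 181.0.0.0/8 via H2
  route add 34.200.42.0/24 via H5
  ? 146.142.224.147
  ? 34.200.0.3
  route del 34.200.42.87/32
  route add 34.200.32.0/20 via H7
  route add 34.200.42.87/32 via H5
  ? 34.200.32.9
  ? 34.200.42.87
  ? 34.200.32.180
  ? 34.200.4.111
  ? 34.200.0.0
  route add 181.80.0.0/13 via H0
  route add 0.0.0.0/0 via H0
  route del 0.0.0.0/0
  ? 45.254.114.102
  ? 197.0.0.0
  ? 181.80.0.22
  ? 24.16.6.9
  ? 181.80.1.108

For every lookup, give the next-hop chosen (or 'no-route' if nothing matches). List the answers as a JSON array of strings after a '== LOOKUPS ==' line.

Process each operation:
  add 181.87.115.0/24 -> H3 at depth 24
  add 0.0.0.0/0 -> H1 at depth 0
  add 0.0.0.0/0 -> H5 at depth 0
  add 197.0.0.0/8 -> H4 at depth 8
  ? 18.6.225.230  path d0:H5  best=H5
  add 34.200.0.0/16 -> H3 at depth 16
  ? 34.200.4.69  path d0:H5→d1:-→d2:-→d3:-→d4:-→d5:-→d6:-→d7:-→d8:-→d9:-→d10:-→d11:-→d12:-→d13:-→d14:-→d15:-→d16:H3  best=H3
  add 34.200.42.87/32 -> H3 at depth 32
  - 181.87.115.0/24 clear@24
  add 32.0.0.0/6 -> H2 at depth 6
  ? 32.0.0.47  path d0:H5→d1:-→d2:-→d3:-→d4:-→d5:-→d6:H2  best=H2
  - 32.0.0.0/6 clear@6
  add 181.0.0.0/8 -> H2 at depth 8
  add 34.200.42.0/24 -> H5 at depth 24
  ? 146.142.224.147  path d0:H5→d1:-→d2:-  best=H5
  ? 34.200.0.3  path d0:H5→d1:-→d2:-→d3:-→d4:-→d5:-→d6:-→d7:-→d8:-→d9:-→d10:-→d11:-→d12:-→d13:-→d14:-→d15:-→d16:H3→d17:-→d18:-  best=H3
  - 34.200.42.87/32 clear@32
  add 34.200.32.0/20 -> H7 at depth 20
  add 34.200.42.87/32 -> H5 at depth 32
  ? 34.200.32.9  path d0:H5→d1:-→d2:-→d3:-→d4:-→d5:-→d6:-→d7:-→d8:-→d9:-→d10:-→d11:-→d12:-→d13:-→d14:-→d15:-→d16:H3→d17:-→d18:-→d19:-→d20:H7  best=H7
  ? 34.200.42.87  path d0:H5→d1:-→d2:-→d3:-→d4:-→d5:-→d6:-→d7:-→d8:-→d9:-→d10:-→d11:-→d12:-→d13:-→d14:-→d15:-→d16:H3→d17:-→d18:-→d19:-→d20:H7→d21:-→d22:-→d23:-→d24:H5→d25:-→d26:-→d27:-→d28:-→d29:-→d30:-→d31:-→d32:H5  best=H5
  ? 34.200.32.180  path d0:H5→d1:-→d2:-→d3:-→d4:-→d5:-→d6:-→d7:-→d8:-→d9:-→d10:-→d11:-→d12:-→d13:-→d14:-→d15:-→d16:H3→d17:-→d18:-→d19:-→d20:H7  best=H7
  ? 34.200.4.111  path d0:H5→d1:-→d2:-→d3:-→d4:-→d5:-→d6:-→d7:-→d8:-→d9:-→d10:-→d11:-→d12:-→d13:-→d14:-→d15:-→d16:H3→d17:-→d18:-  best=H3
  ? 34.200.0.0  path d0:H5→d1:-→d2:-→d3:-→d4:-→d5:-→d6:-→d7:-→d8:-→d9:-→d10:-→d11:-→d12:-→d13:-→d14:-→d15:-→d16:H3→d17:-→d18:-  best=H3
  add 181.80.0.0/13 -> H0 at depth 13
  add 0.0.0.0/0 -> H0 at depth 0
  - 0.0.0.0/0 clear@0
  ? 45.254.114.102  path d0:-→d1:-→d2:-→d3:-→d4:-  best=no-route
  ? 197.0.0.0  path d0:-→d1:-→d2:-→d3:-→d4:-→d5:-→d6:-→d7:-→d8:H4  best=H4
  ? 181.80.0.22  path d0:-→d1:-→d2:-→d3:-→d4:-→d5:-→d6:-→d7:-→d8:H2→d9:-→d10:-→d11:-→d12:-→d13:H0  best=H0
  ? 24.16.6.9  path d0:-→d1:-→d2:-  best=no-route
  ? 181.80.1.108  path d0:-→d1:-→d2:-→d3:-→d4:-→d5:-→d6:-→d7:-→d8:H2→d9:-→d10:-→d11:-→d12:-→d13:H0  best=H0

== LOOKUPS ==
["H5","H3","H2","H5","H3","H7","H5","H7","H3","H3","no-route","H4","H0","no-route","H0"]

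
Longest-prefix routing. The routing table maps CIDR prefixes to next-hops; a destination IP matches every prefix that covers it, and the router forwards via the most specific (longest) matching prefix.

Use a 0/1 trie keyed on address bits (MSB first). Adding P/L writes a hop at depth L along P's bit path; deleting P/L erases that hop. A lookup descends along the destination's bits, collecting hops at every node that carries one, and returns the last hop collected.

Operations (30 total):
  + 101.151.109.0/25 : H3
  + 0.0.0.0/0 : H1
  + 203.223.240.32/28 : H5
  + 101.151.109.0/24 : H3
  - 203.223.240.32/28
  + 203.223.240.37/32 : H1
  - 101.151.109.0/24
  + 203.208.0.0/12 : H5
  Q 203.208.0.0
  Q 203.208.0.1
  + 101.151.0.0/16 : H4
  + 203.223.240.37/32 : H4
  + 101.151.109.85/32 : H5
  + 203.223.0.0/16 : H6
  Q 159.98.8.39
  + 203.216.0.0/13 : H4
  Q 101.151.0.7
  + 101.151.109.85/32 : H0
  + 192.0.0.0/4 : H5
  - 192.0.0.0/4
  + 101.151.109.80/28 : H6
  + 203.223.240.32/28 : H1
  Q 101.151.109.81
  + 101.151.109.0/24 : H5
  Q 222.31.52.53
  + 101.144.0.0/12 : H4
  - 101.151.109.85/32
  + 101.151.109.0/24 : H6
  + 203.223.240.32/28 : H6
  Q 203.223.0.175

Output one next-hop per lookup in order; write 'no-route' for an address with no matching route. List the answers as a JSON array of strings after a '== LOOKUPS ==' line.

Trace:
  add 101.151.109.0/25 -> H3 at depth 25
  add 0.0.0.0/0 -> H1 at depth 0
  add 203.223.240.32/28 -> H5 at depth 28
  add 101.151.109.0/24 -> H3 at depth 24
  - 203.223.240.32/28 clear@28
  add 203.223.240.37/32 -> H1 at depth 32
  - 101.151.109.0/24 clear@24
  add 203.208.0.0/12 -> H5 at depth 12
  ? 203.208.0.0  path d0:H1→d1:-→d2:-→d3:-→d4:-→d5:-→d6:-→d7:-→d8:-→d9:-→d10:-→d11:-→d12:H5  best=H5
  ? 203.208.0.1  path d0:H1→d1:-→d2:-→d3:-→d4:-→d5:-→d6:-→d7:-→d8:-→d9:-→d10:-→d11:-→d12:H5  best=H5
  add 101.151.0.0/16 -> H4 at depth 16
  add 203.223.240.37/32 -> H4 at depth 32
  add 101.151.109.85/32 -> H5 at depth 32
  add 203.223.0.0/16 -> H6 at depth 16
  ? 159.98.8.39  path d0:H1→d1:-  best=H1
  add 203.216.0.0/13 -> H4 at depth 13
  ? 101.151.0.7  path d0:H1→d1:-→d2:-→d3:-→d4:-→d5:-→d6:-→d7:-→d8:-→d9:-→d10:-→d11:-→d12:-→d13:-→d14:-→d15:-→d16:H4→d17:-  best=H4
  add 101.151.109.85/32 -> H0 at depth 32
  add 192.0.0.0/4 -> H5 at depth 4
  - 192.0.0.0/4 clear@4
  add 101.151.109.80/28 -> H6 at depth 28
  add 203.223.240.32/28 -> H1 at depth 28
  ? 101.151.109.81  path d0:H1→d1:-→d2:-→d3:-→d4:-→d5:-→d6:-→d7:-→d8:-→d9:-→d10:-→d11:-→d12:-→d13:-→d14:-→d15:-→d16:H4→d17:-→d18:-→d19:-→d20:-→d21:-→d22:-→d23:-→d24:-→d25:H3→d26:-→d27:-→d28:H6→d29:-  best=H6
  add 101.151.109.0/24 -> H5 at depth 24
  ? 222.31.52.53  path d0:H1→d1:-→d2:-→d3:-  best=H1
  add 101.144.0.0/12 -> H4 at depth 12
  - 101.151.109.85/32 clear@32
  add 101.151.109.0/24 -> H6 at depth 24
  add 203.223.240.32/28 -> H6 at depth 28
  ? 203.223.0.175  path d0:H1→d1:-→d2:-→d3:-→d4:-→d5:-→d6:-→d7:-→d8:-→d9:-→d10:-→d11:-→d12:H5→d13:H4→d14:-→d15:-→d16:H6  best=H6

== LOOKUPS ==
["H5","H5","H1","H4","H6","H1","H6"]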